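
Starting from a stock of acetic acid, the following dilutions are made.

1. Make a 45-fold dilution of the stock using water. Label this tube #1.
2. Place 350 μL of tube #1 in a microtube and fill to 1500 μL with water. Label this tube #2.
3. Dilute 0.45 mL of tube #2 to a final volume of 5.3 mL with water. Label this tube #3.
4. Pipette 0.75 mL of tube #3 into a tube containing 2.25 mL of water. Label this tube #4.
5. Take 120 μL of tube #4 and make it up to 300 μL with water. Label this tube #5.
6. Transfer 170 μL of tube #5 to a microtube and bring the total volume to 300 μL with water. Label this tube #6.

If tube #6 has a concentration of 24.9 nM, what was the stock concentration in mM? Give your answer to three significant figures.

0.998 mM

Step 1: 45-fold → factor 45
Step 2: 350 μL brought to 1500 μL → factor 1500/350 = 4.2857
Step 3: 0.45 mL brought to 5.3 mL → factor 5.3/0.45 = 11.778
Step 4: 0.75 mL + 2.25 mL = 3 mL total → factor 3/0.75 = 4
Step 5: 120 μL brought to 300 μL → factor 300/120 = 2.5
Step 6: 170 μL brought to 300 μL → factor 300/170 = 1.7647
Overall dilution factor = 45 × 4.2857 × 11.778 × 4 × 2.5 × 1.7647 = 40084
Stock = 24.9 nM × 40084 = 9.981 × 10^5 nM = 0.998 mM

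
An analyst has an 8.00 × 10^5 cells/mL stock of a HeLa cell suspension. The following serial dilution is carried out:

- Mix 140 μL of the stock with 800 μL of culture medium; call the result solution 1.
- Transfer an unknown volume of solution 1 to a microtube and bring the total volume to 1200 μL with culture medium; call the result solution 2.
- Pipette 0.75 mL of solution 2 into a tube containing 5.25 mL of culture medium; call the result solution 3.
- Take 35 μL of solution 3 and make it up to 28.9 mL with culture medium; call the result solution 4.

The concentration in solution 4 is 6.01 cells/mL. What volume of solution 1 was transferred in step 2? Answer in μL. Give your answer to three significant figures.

400 μL

Step 1: 140 μL + 800 μL = 940 μL total → factor 940/140 = 6.7143
Step 2: v brought to 1200 μL → factor = 1200 μL/v
Step 3: 0.75 mL + 5.25 mL = 6 mL total → factor 6/0.75 = 8
Step 4: 35 μL brought to 28.9 mL → factor 28900/35 = 825.71
Product of known-step factors = 44353
Overall factor = 8.00 × 10^5 cells/mL / (6.01 cells/mL) = 1.3311 × 10^5
Step-2 factor = 1.3311 × 10^5 / 44353 = 3.0012
v = 1200 μL / 3.0012 = 400 μL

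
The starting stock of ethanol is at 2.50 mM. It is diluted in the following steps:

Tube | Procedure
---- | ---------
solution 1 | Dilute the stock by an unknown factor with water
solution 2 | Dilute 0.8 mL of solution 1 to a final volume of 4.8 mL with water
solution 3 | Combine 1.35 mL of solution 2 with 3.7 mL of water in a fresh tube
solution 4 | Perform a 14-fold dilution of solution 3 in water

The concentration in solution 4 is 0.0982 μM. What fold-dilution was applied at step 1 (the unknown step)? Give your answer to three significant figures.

Step 1: unknown factor x
Step 2: 0.8 mL brought to 4.8 mL → factor 4.8/0.8 = 6
Step 3: 1.35 mL + 3.7 mL = 5.05 mL total → factor 5.05/1.35 = 3.7407
Step 4: 14-fold → factor 14
Product of known-step factors = 314.22
Overall factor = 2.50 mM / (0.0982 μM) = 25458
x = 25458 / 314.22 = 81.0

81.0-fold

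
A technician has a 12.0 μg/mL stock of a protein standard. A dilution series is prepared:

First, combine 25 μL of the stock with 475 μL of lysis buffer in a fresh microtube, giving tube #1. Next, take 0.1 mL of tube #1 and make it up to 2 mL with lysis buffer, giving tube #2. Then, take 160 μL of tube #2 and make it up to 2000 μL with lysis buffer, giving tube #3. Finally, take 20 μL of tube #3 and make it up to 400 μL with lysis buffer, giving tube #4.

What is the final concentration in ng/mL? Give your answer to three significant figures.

0.120 ng/mL

Step 1: 25 μL + 475 μL = 500 μL total → factor 500/25 = 20
Step 2: 0.1 mL brought to 2 mL → factor 2/0.1 = 20
Step 3: 160 μL brought to 2000 μL → factor 2000/160 = 12.5
Step 4: 20 μL brought to 400 μL → factor 400/20 = 20
Overall dilution factor = 20 × 20 × 12.5 × 20 = 1 × 10^5
Final = 12.0 μg/mL / 1 × 10^5 = 0.0001200 μg/mL = 0.120 ng/mL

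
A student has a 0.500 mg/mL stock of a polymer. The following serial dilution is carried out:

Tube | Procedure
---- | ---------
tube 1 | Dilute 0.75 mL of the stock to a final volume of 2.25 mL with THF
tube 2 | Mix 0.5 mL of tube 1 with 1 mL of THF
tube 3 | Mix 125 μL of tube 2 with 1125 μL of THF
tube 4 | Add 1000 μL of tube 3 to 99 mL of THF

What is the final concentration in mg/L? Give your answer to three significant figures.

0.0556 mg/L

Step 1: 0.75 mL brought to 2.25 mL → factor 2.25/0.75 = 3
Step 2: 0.5 mL + 1 mL = 1.5 mL total → factor 1.5/0.5 = 3
Step 3: 125 μL + 1125 μL = 1250 μL total → factor 1250/125 = 10
Step 4: 1000 μL + 99 mL = 1 × 10^5 μL total → factor 1 × 10^5/1000 = 100
Overall dilution factor = 3 × 3 × 10 × 100 = 9000
Final = 0.500 mg/mL / 9000 = 5.556 × 10^-5 mg/mL = 0.0556 mg/L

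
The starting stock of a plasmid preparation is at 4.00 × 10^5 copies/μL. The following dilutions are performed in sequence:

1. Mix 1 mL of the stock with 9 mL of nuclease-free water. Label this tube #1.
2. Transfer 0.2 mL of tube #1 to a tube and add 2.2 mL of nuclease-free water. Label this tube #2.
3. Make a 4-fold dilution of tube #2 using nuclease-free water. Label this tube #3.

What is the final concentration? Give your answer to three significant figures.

Step 1: 1 mL + 9 mL = 10 mL total → factor 10/1 = 10
Step 2: 0.2 mL + 2.2 mL = 2.4 mL total → factor 2.4/0.2 = 12
Step 3: 4-fold → factor 4
Overall dilution factor = 10 × 12 × 4 = 480
Final = 4.00 × 10^5 copies/μL / 480 = 833 copies/μL

833 copies/μL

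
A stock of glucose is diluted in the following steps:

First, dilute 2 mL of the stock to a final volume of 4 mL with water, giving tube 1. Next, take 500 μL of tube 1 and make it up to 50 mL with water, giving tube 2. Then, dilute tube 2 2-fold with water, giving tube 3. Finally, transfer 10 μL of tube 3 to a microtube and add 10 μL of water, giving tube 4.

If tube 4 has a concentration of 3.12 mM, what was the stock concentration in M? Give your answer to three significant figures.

Step 1: 2 mL brought to 4 mL → factor 4/2 = 2
Step 2: 500 μL brought to 50 mL → factor 50000/500 = 100
Step 3: 2-fold → factor 2
Step 4: 10 μL + 10 μL = 20 μL total → factor 20/10 = 2
Overall dilution factor = 2 × 100 × 2 × 2 = 800
Stock = 3.12 mM × 800 = 2496 mM = 2.50 M

2.50 M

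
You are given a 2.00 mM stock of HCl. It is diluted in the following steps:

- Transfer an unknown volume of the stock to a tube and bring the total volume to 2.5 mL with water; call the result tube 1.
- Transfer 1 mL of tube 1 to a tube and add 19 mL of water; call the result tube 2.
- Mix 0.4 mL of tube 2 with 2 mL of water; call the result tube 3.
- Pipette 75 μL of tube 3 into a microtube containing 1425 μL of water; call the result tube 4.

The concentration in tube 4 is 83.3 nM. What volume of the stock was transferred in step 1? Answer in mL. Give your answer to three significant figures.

Step 1: v brought to 2.5 mL → factor = 2.5 mL/v
Step 2: 1 mL + 19 mL = 20 mL total → factor 20/1 = 20
Step 3: 0.4 mL + 2 mL = 2.4 mL total → factor 2.4/0.4 = 6
Step 4: 75 μL + 1425 μL = 1500 μL total → factor 1500/75 = 20
Product of known-step factors = 2400
Overall factor = 2.00 mM / (83.3 nM) = 24010
Step-1 factor = 24010 / 2400 = 10.004
v = 2.5 mL / 10.004 = 0.250 mL

0.250 mL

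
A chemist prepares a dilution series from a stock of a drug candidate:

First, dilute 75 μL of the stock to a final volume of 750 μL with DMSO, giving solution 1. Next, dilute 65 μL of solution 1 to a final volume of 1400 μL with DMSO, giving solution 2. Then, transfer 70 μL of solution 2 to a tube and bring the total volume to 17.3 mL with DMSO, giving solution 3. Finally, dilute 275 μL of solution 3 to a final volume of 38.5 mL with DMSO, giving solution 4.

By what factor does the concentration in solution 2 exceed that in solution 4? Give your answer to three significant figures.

Step 1: 75 μL brought to 750 μL → factor 750/75 = 10
Step 2: 65 μL brought to 1400 μL → factor 1400/65 = 21.538
Step 3: 70 μL brought to 17.3 mL → factor 17300/70 = 247.14
Step 4: 275 μL brought to 38.5 mL → factor 38500/275 = 140
Dilution factor to solution 2 = 215.38; to solution 4 = 7.4523 × 10^6
[solution 2]/[solution 4] = (factor to solution 4)/(factor to solution 2) = 7.4523 × 10^6/215.38 = 3.46 × 10^4

3.46 × 10^4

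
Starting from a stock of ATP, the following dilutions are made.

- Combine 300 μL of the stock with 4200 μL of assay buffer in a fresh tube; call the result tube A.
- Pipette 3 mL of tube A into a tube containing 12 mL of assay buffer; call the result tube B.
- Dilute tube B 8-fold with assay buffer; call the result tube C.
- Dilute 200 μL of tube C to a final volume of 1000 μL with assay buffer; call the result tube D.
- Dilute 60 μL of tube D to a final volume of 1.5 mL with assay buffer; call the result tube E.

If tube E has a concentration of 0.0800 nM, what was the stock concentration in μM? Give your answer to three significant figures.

6.00 μM

Step 1: 300 μL + 4200 μL = 4500 μL total → factor 4500/300 = 15
Step 2: 3 mL + 12 mL = 15 mL total → factor 15/3 = 5
Step 3: 8-fold → factor 8
Step 4: 200 μL brought to 1000 μL → factor 1000/200 = 5
Step 5: 60 μL brought to 1.5 mL → factor 1500/60 = 25
Overall dilution factor = 15 × 5 × 8 × 5 × 25 = 75000
Stock = 0.0800 nM × 75000 = 6000 nM = 6.00 μM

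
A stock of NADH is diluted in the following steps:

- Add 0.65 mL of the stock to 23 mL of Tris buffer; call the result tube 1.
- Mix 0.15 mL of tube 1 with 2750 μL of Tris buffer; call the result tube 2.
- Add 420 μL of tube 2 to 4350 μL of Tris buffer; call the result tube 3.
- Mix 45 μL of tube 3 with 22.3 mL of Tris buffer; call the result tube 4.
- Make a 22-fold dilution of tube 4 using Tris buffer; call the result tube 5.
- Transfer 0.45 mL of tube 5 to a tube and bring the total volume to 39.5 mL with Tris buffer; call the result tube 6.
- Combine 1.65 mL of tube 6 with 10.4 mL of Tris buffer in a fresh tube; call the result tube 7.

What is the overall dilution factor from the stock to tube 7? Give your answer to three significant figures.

5.59 × 10^10

Step 1: 0.65 mL + 23 mL = 23.65 mL total → factor 23.65/0.65 = 36.385
Step 2: 0.15 mL + 2750 μL = 2.9 mL total → factor 2.9/0.15 = 19.333
Step 3: 420 μL + 4350 μL = 4770 μL total → factor 4770/420 = 11.357
Step 4: 45 μL + 22.3 mL = 22345 μL total → factor 22345/45 = 496.56
Step 5: 22-fold → factor 22
Step 6: 0.45 mL brought to 39.5 mL → factor 39.5/0.45 = 87.778
Step 7: 1.65 mL + 10.4 mL = 12.05 mL total → factor 12.05/1.65 = 7.303
Overall dilution factor = 36.385 × 19.333 × 11.357 × 496.56 × 22 × 87.778 × 7.303 = 5.5946 × 10^10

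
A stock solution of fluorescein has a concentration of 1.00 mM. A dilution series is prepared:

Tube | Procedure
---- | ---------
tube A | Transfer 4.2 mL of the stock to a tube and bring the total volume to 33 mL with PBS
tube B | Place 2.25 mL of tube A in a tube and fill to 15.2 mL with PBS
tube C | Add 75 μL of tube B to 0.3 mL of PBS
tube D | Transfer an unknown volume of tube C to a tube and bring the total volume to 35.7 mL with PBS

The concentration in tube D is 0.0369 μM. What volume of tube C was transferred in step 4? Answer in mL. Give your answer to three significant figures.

Step 1: 4.2 mL brought to 33 mL → factor 33/4.2 = 7.8571
Step 2: 2.25 mL brought to 15.2 mL → factor 15.2/2.25 = 6.7556
Step 3: 75 μL + 0.3 mL = 375 μL total → factor 375/75 = 5
Step 4: v brought to 35.7 mL → factor = 35.7 mL/v
Product of known-step factors = 265.4
Overall factor = 1.00 mM / (0.0369 μM) = 27100
Step-4 factor = 27100 / 265.4 = 102.11
v = 35.7 mL / 102.11 = 0.350 mL

0.350 mL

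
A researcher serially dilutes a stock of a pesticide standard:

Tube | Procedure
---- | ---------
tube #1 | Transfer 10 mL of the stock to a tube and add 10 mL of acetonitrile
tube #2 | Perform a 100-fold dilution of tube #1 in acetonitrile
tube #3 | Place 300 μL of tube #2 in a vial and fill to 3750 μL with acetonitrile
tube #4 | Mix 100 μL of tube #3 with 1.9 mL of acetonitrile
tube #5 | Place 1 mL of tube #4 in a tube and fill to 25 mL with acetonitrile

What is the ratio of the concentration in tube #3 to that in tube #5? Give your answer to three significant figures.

500

Step 1: 10 mL + 10 mL = 20 mL total → factor 20/10 = 2
Step 2: 100-fold → factor 100
Step 3: 300 μL brought to 3750 μL → factor 3750/300 = 12.5
Step 4: 100 μL + 1.9 mL = 2000 μL total → factor 2000/100 = 20
Step 5: 1 mL brought to 25 mL → factor 25/1 = 25
Dilution factor to tube #3 = 2500; to tube #5 = 1.25 × 10^6
[tube #3]/[tube #5] = (factor to tube #5)/(factor to tube #3) = 1.25 × 10^6/2500 = 500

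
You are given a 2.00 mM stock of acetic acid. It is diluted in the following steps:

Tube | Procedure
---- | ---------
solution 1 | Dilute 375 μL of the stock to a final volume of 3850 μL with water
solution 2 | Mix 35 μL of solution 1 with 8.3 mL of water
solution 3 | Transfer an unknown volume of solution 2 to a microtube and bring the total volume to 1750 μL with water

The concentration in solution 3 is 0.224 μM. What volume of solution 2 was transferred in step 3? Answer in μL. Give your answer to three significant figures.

479 μL

Step 1: 375 μL brought to 3850 μL → factor 3850/375 = 10.267
Step 2: 35 μL + 8.3 mL = 8335 μL total → factor 8335/35 = 238.14
Step 3: v brought to 1750 μL → factor = 1750 μL/v
Product of known-step factors = 2444.9
Overall factor = 2.00 mM / (0.224 μM) = 8928.6
Step-3 factor = 8928.6 / 2444.9 = 3.6519
v = 1750 μL / 3.6519 = 479 μL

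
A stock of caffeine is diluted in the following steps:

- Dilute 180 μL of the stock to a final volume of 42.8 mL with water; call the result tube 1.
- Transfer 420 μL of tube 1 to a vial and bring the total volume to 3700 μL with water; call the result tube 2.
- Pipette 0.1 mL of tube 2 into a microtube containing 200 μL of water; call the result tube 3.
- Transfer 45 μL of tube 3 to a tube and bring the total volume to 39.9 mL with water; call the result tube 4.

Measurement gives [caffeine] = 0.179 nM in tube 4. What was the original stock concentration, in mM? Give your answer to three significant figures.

Step 1: 180 μL brought to 42.8 mL → factor 42800/180 = 237.78
Step 2: 420 μL brought to 3700 μL → factor 3700/420 = 8.8095
Step 3: 0.1 mL + 200 μL = 0.3 mL total → factor 0.3/0.1 = 3
Step 4: 45 μL brought to 39.9 mL → factor 39900/45 = 886.67
Overall dilution factor = 237.78 × 8.8095 × 3 × 886.67 = 5.5719 × 10^6
Stock = 0.179 nM × 5.5719 × 10^6 = 9.974 × 10^5 nM = 0.997 mM

0.997 mM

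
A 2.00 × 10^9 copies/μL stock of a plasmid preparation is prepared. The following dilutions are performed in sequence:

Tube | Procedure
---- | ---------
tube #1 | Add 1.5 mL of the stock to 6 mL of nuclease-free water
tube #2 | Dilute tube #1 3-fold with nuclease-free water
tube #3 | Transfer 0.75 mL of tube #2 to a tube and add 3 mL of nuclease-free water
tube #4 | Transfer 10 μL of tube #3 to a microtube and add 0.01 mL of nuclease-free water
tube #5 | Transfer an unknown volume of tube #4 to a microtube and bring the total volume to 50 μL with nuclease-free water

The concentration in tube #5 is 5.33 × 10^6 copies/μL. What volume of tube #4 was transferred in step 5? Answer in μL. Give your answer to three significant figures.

20.0 μL

Step 1: 1.5 mL + 6 mL = 7.5 mL total → factor 7.5/1.5 = 5
Step 2: 3-fold → factor 3
Step 3: 0.75 mL + 3 mL = 3.75 mL total → factor 3.75/0.75 = 5
Step 4: 10 μL + 0.01 mL = 20 μL total → factor 20/10 = 2
Step 5: v brought to 50 μL → factor = 50 μL/v
Product of known-step factors = 150
Overall factor = 2.00 × 10^9 copies/μL / (5.33 × 10^6 copies/μL) = 375.23
Step-5 factor = 375.23 / 150 = 2.5016
v = 50 μL / 2.5016 = 20.0 μL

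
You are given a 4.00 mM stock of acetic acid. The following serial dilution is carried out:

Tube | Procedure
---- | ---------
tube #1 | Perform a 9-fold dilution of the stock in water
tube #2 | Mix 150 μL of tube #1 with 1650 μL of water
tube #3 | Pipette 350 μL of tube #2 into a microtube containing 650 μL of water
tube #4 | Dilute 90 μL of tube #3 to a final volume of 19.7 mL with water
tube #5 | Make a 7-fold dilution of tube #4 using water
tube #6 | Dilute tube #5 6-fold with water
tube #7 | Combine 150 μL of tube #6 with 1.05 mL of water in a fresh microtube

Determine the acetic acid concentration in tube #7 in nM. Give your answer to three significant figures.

0.176 nM

Step 1: 9-fold → factor 9
Step 2: 150 μL + 1650 μL = 1800 μL total → factor 1800/150 = 12
Step 3: 350 μL + 650 μL = 1000 μL total → factor 1000/350 = 2.8571
Step 4: 90 μL brought to 19.7 mL → factor 19700/90 = 218.89
Step 5: 7-fold → factor 7
Step 6: 6-fold → factor 6
Step 7: 150 μL + 1.05 mL = 1200 μL total → factor 1200/150 = 8
Overall dilution factor = 9 × 12 × 2.8571 × 218.89 × 7 × 6 × 8 = 2.2694 × 10^7
Final = 4.00 mM / 2.2694 × 10^7 = 1.763 × 10^-7 mM = 0.176 nM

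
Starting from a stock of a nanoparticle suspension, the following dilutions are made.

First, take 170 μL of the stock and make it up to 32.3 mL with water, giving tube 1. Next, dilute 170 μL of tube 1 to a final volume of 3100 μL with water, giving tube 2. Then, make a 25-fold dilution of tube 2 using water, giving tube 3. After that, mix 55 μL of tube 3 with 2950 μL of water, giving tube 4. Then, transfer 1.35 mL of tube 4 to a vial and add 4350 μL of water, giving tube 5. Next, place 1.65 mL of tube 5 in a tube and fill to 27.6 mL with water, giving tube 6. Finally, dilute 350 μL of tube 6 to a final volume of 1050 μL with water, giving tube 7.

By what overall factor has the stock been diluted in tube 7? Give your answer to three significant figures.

1.00 × 10^9

Step 1: 170 μL brought to 32.3 mL → factor 32300/170 = 190
Step 2: 170 μL brought to 3100 μL → factor 3100/170 = 18.235
Step 3: 25-fold → factor 25
Step 4: 55 μL + 2950 μL = 3005 μL total → factor 3005/55 = 54.636
Step 5: 1.35 mL + 4350 μL = 5.7 mL total → factor 5.7/1.35 = 4.2222
Step 6: 1.65 mL brought to 27.6 mL → factor 27.6/1.65 = 16.727
Step 7: 350 μL brought to 1050 μL → factor 1050/350 = 3
Overall dilution factor = 190 × 18.235 × 25 × 54.636 × 4.2222 × 16.727 × 3 = 1.0027 × 10^9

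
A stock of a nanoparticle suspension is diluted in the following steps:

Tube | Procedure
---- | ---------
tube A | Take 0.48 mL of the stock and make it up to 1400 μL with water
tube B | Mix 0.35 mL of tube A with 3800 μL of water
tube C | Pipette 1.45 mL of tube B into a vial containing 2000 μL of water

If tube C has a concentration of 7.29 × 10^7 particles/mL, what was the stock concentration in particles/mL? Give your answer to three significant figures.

Step 1: 0.48 mL brought to 1400 μL → factor 1.4/0.48 = 2.9167
Step 2: 0.35 mL + 3800 μL = 4.15 mL total → factor 4.15/0.35 = 11.857
Step 3: 1.45 mL + 2000 μL = 3.45 mL total → factor 3.45/1.45 = 2.3793
Overall dilution factor = 2.9167 × 11.857 × 2.3793 = 82.284
Stock = 7.29 × 10^7 particles/mL × 82.284 = 6.00 × 10^9 particles/mL

6.00 × 10^9 particles/mL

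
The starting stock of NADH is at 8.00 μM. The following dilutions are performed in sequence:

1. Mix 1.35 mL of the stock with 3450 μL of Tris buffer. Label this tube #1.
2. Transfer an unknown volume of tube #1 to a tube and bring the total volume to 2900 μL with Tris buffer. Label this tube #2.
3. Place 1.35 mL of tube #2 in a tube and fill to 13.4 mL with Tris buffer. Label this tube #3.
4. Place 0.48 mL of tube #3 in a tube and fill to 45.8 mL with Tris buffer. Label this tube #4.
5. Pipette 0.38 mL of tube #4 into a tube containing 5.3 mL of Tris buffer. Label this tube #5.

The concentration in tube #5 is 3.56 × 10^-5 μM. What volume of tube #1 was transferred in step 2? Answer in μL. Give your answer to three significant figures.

650 μL

Step 1: 1.35 mL + 3450 μL = 4.8 mL total → factor 4.8/1.35 = 3.5556
Step 2: v brought to 2900 μL → factor = 2900 μL/v
Step 3: 1.35 mL brought to 13.4 mL → factor 13.4/1.35 = 9.9259
Step 4: 0.48 mL brought to 45.8 mL → factor 45.8/0.48 = 95.417
Step 5: 0.38 mL + 5.3 mL = 5.68 mL total → factor 5.68/0.38 = 14.947
Product of known-step factors = 50335
Overall factor = 8.00 μM / (3.56 × 10^-5 μM) = 2.2472 × 10^5
Step-2 factor = 2.2472 × 10^5 / 50335 = 4.4645
v = 2900 μL / 4.4645 = 650 μL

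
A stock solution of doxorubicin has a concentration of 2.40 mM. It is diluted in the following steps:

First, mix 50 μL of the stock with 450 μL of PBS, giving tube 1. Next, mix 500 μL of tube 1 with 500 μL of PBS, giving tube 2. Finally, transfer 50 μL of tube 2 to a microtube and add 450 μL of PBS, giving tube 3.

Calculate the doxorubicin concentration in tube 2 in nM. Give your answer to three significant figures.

1.20 × 10^5 nM

Step 1: 50 μL + 450 μL = 500 μL total → factor 500/50 = 10
Step 2: 500 μL + 500 μL = 1000 μL total → factor 1000/500 = 2
Dilution factor through tube 2 = 10 × 2 = 20
[tube 2] = 2.40 mM / 20 = 0.1200 mM = 1.20 × 10^5 nM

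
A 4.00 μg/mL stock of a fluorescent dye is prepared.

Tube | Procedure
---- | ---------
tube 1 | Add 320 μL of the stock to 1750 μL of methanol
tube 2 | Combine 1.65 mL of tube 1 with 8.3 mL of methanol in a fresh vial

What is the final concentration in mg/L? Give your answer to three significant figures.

0.103 mg/L

Step 1: 320 μL + 1750 μL = 2070 μL total → factor 2070/320 = 6.4688
Step 2: 1.65 mL + 8.3 mL = 9.95 mL total → factor 9.95/1.65 = 6.0303
Overall dilution factor = 6.4688 × 6.0303 = 39.009
Final = 4.00 μg/mL / 39.009 = 0.1025 μg/mL = 0.103 mg/L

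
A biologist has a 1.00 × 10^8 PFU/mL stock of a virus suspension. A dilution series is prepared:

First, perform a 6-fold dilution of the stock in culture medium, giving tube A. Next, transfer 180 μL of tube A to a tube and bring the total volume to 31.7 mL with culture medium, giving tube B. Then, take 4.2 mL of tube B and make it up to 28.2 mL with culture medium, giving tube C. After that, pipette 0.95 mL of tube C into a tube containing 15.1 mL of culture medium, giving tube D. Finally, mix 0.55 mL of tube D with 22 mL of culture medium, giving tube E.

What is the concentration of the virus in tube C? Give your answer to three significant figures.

Step 1: 6-fold → factor 6
Step 2: 180 μL brought to 31.7 mL → factor 31700/180 = 176.11
Step 3: 4.2 mL brought to 28.2 mL → factor 28.2/4.2 = 6.7143
Dilution factor through tube C = 6 × 176.11 × 6.7143 = 7094.8
[tube C] = 1.00 × 10^8 PFU/mL / 7094.8 = 1.41 × 10^4 PFU/mL

1.41 × 10^4 PFU/mL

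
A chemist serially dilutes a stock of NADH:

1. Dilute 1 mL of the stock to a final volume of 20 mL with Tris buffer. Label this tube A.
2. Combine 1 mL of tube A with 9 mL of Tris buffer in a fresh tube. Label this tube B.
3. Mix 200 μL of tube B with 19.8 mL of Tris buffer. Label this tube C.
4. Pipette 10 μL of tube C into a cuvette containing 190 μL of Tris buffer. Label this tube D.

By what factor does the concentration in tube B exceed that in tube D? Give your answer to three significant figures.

2.00 × 10^3

Step 1: 1 mL brought to 20 mL → factor 20/1 = 20
Step 2: 1 mL + 9 mL = 10 mL total → factor 10/1 = 10
Step 3: 200 μL + 19.8 mL = 20000 μL total → factor 20000/200 = 100
Step 4: 10 μL + 190 μL = 200 μL total → factor 200/10 = 20
Dilution factor to tube B = 200; to tube D = 4 × 10^5
[tube B]/[tube D] = (factor to tube D)/(factor to tube B) = 4 × 10^5/200 = 2.00 × 10^3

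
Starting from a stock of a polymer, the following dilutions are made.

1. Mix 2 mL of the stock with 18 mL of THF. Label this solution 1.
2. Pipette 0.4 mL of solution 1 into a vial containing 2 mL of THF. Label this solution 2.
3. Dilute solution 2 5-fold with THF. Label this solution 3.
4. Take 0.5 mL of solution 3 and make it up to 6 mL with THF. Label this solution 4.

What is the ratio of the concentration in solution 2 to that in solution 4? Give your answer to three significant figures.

60.0

Step 1: 2 mL + 18 mL = 20 mL total → factor 20/2 = 10
Step 2: 0.4 mL + 2 mL = 2.4 mL total → factor 2.4/0.4 = 6
Step 3: 5-fold → factor 5
Step 4: 0.5 mL brought to 6 mL → factor 6/0.5 = 12
Dilution factor to solution 2 = 60; to solution 4 = 3600
[solution 2]/[solution 4] = (factor to solution 4)/(factor to solution 2) = 3600/60 = 60.0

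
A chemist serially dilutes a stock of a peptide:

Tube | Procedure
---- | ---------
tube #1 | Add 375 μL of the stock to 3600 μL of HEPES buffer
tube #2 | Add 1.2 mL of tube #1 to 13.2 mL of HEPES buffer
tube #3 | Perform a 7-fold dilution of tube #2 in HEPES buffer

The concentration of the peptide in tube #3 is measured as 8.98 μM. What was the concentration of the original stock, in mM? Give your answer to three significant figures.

8.00 mM

Step 1: 375 μL + 3600 μL = 3975 μL total → factor 3975/375 = 10.6
Step 2: 1.2 mL + 13.2 mL = 14.4 mL total → factor 14.4/1.2 = 12
Step 3: 7-fold → factor 7
Overall dilution factor = 10.6 × 12 × 7 = 890.4
Stock = 8.98 μM × 890.4 = 7996 μM = 8.00 mM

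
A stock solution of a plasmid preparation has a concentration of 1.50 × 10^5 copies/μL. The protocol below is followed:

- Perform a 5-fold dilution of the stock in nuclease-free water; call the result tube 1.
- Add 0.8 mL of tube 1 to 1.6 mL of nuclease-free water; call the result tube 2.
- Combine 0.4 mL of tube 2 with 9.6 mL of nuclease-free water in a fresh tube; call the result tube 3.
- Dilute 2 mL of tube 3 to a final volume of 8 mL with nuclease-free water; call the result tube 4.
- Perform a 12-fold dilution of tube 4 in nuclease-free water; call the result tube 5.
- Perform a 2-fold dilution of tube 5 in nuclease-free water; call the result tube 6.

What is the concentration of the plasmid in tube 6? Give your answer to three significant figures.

Step 1: 5-fold → factor 5
Step 2: 0.8 mL + 1.6 mL = 2.4 mL total → factor 2.4/0.8 = 3
Step 3: 0.4 mL + 9.6 mL = 10 mL total → factor 10/0.4 = 25
Step 4: 2 mL brought to 8 mL → factor 8/2 = 4
Step 5: 12-fold → factor 12
Step 6: 2-fold → factor 2
Overall dilution factor = 5 × 3 × 25 × 4 × 12 × 2 = 36000
Final = 1.50 × 10^5 copies/μL / 36000 = 4.17 copies/μL

4.17 copies/μL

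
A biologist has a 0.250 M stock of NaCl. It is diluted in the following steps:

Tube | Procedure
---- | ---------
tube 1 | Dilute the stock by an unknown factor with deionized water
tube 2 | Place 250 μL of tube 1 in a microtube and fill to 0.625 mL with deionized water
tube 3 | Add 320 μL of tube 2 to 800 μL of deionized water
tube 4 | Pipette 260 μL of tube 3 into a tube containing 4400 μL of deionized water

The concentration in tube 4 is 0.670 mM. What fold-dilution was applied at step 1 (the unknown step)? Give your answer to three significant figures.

2.38-fold

Step 1: unknown factor x
Step 2: 250 μL brought to 0.625 mL → factor 625/250 = 2.5
Step 3: 320 μL + 800 μL = 1120 μL total → factor 1120/320 = 3.5
Step 4: 260 μL + 4400 μL = 4660 μL total → factor 4660/260 = 17.923
Product of known-step factors = 156.83
Overall factor = 0.250 M / (0.670 mM) = 373.13
x = 373.13 / 156.83 = 2.38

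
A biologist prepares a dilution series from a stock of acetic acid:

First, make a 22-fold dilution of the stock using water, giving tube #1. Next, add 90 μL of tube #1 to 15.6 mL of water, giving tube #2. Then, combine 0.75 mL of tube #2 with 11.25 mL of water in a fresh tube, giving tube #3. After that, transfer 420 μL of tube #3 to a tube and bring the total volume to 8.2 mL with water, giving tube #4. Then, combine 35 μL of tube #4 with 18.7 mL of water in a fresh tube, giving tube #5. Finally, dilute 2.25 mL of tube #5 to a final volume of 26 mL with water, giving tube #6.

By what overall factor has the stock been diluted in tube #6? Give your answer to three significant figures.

Step 1: 22-fold → factor 22
Step 2: 90 μL + 15.6 mL = 15690 μL total → factor 15690/90 = 174.33
Step 3: 0.75 mL + 11.25 mL = 12 mL total → factor 12/0.75 = 16
Step 4: 420 μL brought to 8.2 mL → factor 8200/420 = 19.524
Step 5: 35 μL + 18.7 mL = 18735 μL total → factor 18735/35 = 535.29
Step 6: 2.25 mL brought to 26 mL → factor 26/2.25 = 11.556
Overall dilution factor = 22 × 174.33 × 16 × 19.524 × 535.29 × 11.556 = 7.4108 × 10^9

7.41 × 10^9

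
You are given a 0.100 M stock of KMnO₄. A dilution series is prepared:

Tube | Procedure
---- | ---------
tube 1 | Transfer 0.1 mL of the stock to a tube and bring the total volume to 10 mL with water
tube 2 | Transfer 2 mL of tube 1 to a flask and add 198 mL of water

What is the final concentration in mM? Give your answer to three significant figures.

Step 1: 0.1 mL brought to 10 mL → factor 10/0.1 = 100
Step 2: 2 mL + 198 mL = 200 mL total → factor 200/2 = 100
Overall dilution factor = 100 × 100 = 10000
Final = 0.100 M / 10000 = 1.000 × 10^-5 M = 0.0100 mM

0.0100 mM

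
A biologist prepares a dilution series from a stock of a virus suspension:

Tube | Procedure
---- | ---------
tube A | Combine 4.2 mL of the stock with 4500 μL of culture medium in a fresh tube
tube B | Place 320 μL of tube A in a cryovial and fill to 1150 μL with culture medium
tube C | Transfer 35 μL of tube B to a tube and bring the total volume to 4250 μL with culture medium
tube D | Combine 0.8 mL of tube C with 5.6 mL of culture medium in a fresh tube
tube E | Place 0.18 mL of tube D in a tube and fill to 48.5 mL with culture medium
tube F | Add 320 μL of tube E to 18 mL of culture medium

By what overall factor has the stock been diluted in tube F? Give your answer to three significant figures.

1.12 × 10^8

Step 1: 4.2 mL + 4500 μL = 8.7 mL total → factor 8.7/4.2 = 2.0714
Step 2: 320 μL brought to 1150 μL → factor 1150/320 = 3.5938
Step 3: 35 μL brought to 4250 μL → factor 4250/35 = 121.43
Step 4: 0.8 mL + 5.6 mL = 6.4 mL total → factor 6.4/0.8 = 8
Step 5: 0.18 mL brought to 48.5 mL → factor 48.5/0.18 = 269.44
Step 6: 320 μL + 18 mL = 18320 μL total → factor 18320/320 = 57.25
Overall dilution factor = 2.0714 × 3.5938 × 121.43 × 8 × 269.44 × 57.25 = 1.1155 × 10^8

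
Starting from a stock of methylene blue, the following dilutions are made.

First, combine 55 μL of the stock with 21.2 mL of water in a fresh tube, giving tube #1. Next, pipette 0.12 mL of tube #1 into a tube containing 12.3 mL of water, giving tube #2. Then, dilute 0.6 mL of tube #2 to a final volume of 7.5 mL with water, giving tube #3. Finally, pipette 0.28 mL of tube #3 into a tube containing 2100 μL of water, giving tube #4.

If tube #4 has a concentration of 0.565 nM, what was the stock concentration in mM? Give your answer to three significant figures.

2.40 mM

Step 1: 55 μL + 21.2 mL = 21255 μL total → factor 21255/55 = 386.45
Step 2: 0.12 mL + 12.3 mL = 12.42 mL total → factor 12.42/0.12 = 103.5
Step 3: 0.6 mL brought to 7.5 mL → factor 7.5/0.6 = 12.5
Step 4: 0.28 mL + 2100 μL = 2.38 mL total → factor 2.38/0.28 = 8.5
Overall dilution factor = 386.45 × 103.5 × 12.5 × 8.5 = 4.2498 × 10^6
Stock = 0.565 nM × 4.2498 × 10^6 = 2.401 × 10^6 nM = 2.40 mM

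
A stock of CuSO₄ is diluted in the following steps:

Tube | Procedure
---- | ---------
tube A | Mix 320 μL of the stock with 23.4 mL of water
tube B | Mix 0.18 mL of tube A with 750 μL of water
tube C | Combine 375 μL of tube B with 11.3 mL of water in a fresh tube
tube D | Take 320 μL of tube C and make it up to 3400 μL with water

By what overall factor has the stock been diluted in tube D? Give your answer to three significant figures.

1.27 × 10^5

Step 1: 320 μL + 23.4 mL = 23720 μL total → factor 23720/320 = 74.125
Step 2: 0.18 mL + 750 μL = 0.93 mL total → factor 0.93/0.18 = 5.1667
Step 3: 375 μL + 11.3 mL = 11675 μL total → factor 11675/375 = 31.133
Step 4: 320 μL brought to 3400 μL → factor 3400/320 = 10.625
Overall dilution factor = 74.125 × 5.1667 × 31.133 × 10.625 = 1.2669 × 10^5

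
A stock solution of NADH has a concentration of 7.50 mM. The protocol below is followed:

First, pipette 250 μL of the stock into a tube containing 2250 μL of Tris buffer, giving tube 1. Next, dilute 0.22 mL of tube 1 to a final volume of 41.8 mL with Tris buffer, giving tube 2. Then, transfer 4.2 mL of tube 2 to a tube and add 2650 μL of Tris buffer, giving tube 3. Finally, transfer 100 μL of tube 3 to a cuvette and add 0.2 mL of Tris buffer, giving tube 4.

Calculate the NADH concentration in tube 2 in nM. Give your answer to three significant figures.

3.95 × 10^3 nM

Step 1: 250 μL + 2250 μL = 2500 μL total → factor 2500/250 = 10
Step 2: 0.22 mL brought to 41.8 mL → factor 41.8/0.22 = 190
Dilution factor through tube 2 = 10 × 190 = 1900
[tube 2] = 7.50 mM / 1900 = 0.003947 mM = 3.95 × 10^3 nM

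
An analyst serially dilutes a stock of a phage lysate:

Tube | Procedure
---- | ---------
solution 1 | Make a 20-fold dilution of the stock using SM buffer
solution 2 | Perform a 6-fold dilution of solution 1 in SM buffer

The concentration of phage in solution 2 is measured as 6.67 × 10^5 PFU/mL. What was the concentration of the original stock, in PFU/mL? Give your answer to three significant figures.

Step 1: 20-fold → factor 20
Step 2: 6-fold → factor 6
Overall dilution factor = 20 × 6 = 120
Stock = 6.67 × 10^5 PFU/mL × 120 = 8.00 × 10^7 PFU/mL

8.00 × 10^7 PFU/mL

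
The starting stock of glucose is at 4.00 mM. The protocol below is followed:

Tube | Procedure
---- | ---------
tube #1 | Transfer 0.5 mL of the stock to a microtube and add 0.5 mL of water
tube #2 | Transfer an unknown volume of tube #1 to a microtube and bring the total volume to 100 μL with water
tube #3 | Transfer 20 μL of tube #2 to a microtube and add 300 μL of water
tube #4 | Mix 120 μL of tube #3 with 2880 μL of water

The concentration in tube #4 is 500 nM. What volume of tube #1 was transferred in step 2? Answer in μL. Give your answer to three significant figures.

10.0 μL

Step 1: 0.5 mL + 0.5 mL = 1 mL total → factor 1/0.5 = 2
Step 2: v brought to 100 μL → factor = 100 μL/v
Step 3: 20 μL + 300 μL = 320 μL total → factor 320/20 = 16
Step 4: 120 μL + 2880 μL = 3000 μL total → factor 3000/120 = 25
Product of known-step factors = 800
Overall factor = 4.00 mM / (500 nM) = 8000
Step-2 factor = 8000 / 800 = 10
v = 100 μL / 10 = 10.0 μL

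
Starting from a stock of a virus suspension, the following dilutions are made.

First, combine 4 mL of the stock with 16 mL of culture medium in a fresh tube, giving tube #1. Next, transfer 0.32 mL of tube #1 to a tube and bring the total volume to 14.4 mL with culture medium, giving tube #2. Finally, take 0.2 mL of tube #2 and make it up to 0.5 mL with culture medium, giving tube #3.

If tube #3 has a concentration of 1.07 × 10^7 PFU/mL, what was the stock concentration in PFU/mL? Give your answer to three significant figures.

6.02 × 10^9 PFU/mL

Step 1: 4 mL + 16 mL = 20 mL total → factor 20/4 = 5
Step 2: 0.32 mL brought to 14.4 mL → factor 14.4/0.32 = 45
Step 3: 0.2 mL brought to 0.5 mL → factor 0.5/0.2 = 2.5
Overall dilution factor = 5 × 45 × 2.5 = 562.5
Stock = 1.07 × 10^7 PFU/mL × 562.5 = 6.02 × 10^9 PFU/mL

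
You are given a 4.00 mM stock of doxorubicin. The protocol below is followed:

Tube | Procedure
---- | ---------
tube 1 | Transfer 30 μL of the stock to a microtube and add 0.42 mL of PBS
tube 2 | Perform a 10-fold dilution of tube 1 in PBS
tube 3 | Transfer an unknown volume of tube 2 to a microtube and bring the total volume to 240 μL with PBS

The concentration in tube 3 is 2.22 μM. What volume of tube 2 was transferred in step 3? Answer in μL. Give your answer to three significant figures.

20.0 μL

Step 1: 30 μL + 0.42 mL = 450 μL total → factor 450/30 = 15
Step 2: 10-fold → factor 10
Step 3: v brought to 240 μL → factor = 240 μL/v
Product of known-step factors = 150
Overall factor = 4.00 mM / (2.22 μM) = 1801.8
Step-3 factor = 1801.8 / 150 = 12.012
v = 240 μL / 12.012 = 20.0 μL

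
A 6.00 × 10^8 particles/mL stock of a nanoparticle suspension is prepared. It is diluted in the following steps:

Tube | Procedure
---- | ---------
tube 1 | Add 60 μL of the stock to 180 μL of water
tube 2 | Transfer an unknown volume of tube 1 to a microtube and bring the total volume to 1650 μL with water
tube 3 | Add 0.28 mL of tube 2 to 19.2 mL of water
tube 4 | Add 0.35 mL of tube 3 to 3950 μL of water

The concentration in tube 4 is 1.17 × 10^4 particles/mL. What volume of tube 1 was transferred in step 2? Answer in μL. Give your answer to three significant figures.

Step 1: 60 μL + 180 μL = 240 μL total → factor 240/60 = 4
Step 2: v brought to 1650 μL → factor = 1650 μL/v
Step 3: 0.28 mL + 19.2 mL = 19.48 mL total → factor 19.48/0.28 = 69.571
Step 4: 0.35 mL + 3950 μL = 4.3 mL total → factor 4.3/0.35 = 12.286
Product of known-step factors = 3418.9
Overall factor = 6.00 × 10^8 particles/mL / (1.17 × 10^4 particles/mL) = 51282
Step-2 factor = 51282 / 3418.9 = 14.999
v = 1650 μL / 14.999 = 110 μL

110 μL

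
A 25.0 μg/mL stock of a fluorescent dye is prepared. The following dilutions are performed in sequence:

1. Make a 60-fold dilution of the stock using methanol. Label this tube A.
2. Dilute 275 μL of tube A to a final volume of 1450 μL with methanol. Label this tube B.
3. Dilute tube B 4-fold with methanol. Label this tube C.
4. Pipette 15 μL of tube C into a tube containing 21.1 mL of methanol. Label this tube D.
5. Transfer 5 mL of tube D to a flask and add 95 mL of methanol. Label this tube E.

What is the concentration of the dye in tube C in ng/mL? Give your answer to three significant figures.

19.8 ng/mL

Step 1: 60-fold → factor 60
Step 2: 275 μL brought to 1450 μL → factor 1450/275 = 5.2727
Step 3: 4-fold → factor 4
Dilution factor through tube C = 60 × 5.2727 × 4 = 1265.5
[tube C] = 25.0 μg/mL / 1265.5 = 0.01976 μg/mL = 19.8 ng/mL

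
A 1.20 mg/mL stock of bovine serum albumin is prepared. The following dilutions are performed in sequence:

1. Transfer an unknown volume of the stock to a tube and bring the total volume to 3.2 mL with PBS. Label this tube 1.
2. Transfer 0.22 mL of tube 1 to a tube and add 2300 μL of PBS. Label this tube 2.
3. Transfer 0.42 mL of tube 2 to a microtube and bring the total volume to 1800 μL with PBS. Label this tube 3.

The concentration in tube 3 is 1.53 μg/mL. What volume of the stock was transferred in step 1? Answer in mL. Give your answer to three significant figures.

Step 1: v brought to 3.2 mL → factor = 3.2 mL/v
Step 2: 0.22 mL + 2300 μL = 2.52 mL total → factor 2.52/0.22 = 11.455
Step 3: 0.42 mL brought to 1800 μL → factor 1.8/0.42 = 4.2857
Product of known-step factors = 49.091
Overall factor = 1.20 mg/mL / (1.53 μg/mL) = 784.31
Step-1 factor = 784.31 / 49.091 = 15.977
v = 3.2 mL / 15.977 = 0.200 mL

0.200 mL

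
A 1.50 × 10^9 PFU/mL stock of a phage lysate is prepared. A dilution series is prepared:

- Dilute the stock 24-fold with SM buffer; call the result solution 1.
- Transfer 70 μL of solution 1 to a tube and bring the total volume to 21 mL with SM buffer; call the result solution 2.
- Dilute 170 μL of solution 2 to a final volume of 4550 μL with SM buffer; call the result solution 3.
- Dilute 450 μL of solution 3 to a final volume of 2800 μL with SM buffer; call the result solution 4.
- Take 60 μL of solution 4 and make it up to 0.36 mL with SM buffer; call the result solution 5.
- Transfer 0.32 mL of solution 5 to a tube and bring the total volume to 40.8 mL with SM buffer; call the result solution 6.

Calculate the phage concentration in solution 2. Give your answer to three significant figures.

2.08 × 10^5 PFU/mL

Step 1: 24-fold → factor 24
Step 2: 70 μL brought to 21 mL → factor 21000/70 = 300
Dilution factor through solution 2 = 24 × 300 = 7200
[solution 2] = 1.50 × 10^9 PFU/mL / 7200 = 2.08 × 10^5 PFU/mL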